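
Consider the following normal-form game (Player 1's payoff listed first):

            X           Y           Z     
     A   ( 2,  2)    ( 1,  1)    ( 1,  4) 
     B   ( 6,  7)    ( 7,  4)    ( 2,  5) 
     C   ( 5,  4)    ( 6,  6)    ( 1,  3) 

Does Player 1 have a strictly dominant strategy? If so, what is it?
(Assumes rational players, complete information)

Yes, Player 1's strictly dominant strategy is B

Work:
A strategy strictly dominates another if it gives a strictly higher payoff against every opponent action. Compare each pair of P1's strategies column-by-column:
  A vs B: [2 vs 6, 1 vs 7, 1 vs 2] → A does not strictly dominate B (column X: 2 ≤ 6)
  A vs C: [2 vs 5, 1 vs 6, 1 vs 1] → A does not strictly dominate C (column X: 2 ≤ 5)
  B vs A: [6 vs 2, 7 vs 1, 2 vs 1] → B strictly dominates A
  B vs C: [6 vs 5, 7 vs 6, 2 vs 1] → B strictly dominates C
  C vs A: [5 vs 2, 6 vs 1, 1 vs 1] → C does not strictly dominate A (column Z: 1 ≤ 1)
  C vs B: [5 vs 6, 6 vs 7, 1 vs 2] → C does not strictly dominate B (column X: 5 ≤ 6)
B strictly dominates every other strategy → strictly dominant.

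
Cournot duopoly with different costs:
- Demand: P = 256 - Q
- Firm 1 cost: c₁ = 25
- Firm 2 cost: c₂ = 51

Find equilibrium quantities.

q₁* = 85.67, q₂* = 59.67

Work:
Reaction: q₁ = (256 - 25 - q₂)/2
Reaction: q₂ = (256 - 51 - q₁)/2
Solve simultaneously:
q₁* = (256 - 2×25 + 51)/3 = 85.67
q₂* = (256 - 2×51 + 25)/3 = 59.67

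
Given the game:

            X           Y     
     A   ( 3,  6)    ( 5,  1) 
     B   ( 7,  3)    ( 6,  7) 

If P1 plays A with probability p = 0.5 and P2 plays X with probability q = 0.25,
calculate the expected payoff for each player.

E[P1] = 5.375, E[P2] = 4.125

Work:
E[P1] = p·q·π₁(A,X) + p·(1-q)·π₁(A,Y) + (1-p)·q·π₁(B,X) + (1-p)·(1-q)·π₁(B,Y)
= 0.5·0.25·3 + 0.5·0.75·5 + 0.5·0.25·7 + 0.5·0.75·6
= 5.375

E[P2] = 4.125 (similar calculation)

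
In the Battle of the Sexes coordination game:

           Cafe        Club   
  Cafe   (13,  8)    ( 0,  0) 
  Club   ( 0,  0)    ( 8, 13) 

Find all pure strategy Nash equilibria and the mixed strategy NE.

Pure NE: (Cafe, Cafe) and (Club, Club); Mixed NE: p = 0.619, q = 0.381

Work:
Check pure NE:
(Cafe, Cafe): (13, 8) - no unilateral deviation beneficial
(Club, Club): (8, 13) - no unilateral deviation beneficial
Mixed NE: P1 plays Cafe with p = 0.619, P2 plays Cafe with q = 0.381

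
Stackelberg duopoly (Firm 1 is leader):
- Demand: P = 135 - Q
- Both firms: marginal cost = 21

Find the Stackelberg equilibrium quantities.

q₁* (leader) = 57.0, q₂* (follower) = 28.5

Work:
Follower's reaction: q₂ = (a - c - q₁)/2
Leader substitutes: π₁ = q₁·(a - q₁ - (a-c-q₁)/2 - c)
FOC: q₁* = (135 - 21)/2 = 57.00
Then: q₂* = (135 - 21 - 57.0)/2 = 28.50
Leader has first-mover advantage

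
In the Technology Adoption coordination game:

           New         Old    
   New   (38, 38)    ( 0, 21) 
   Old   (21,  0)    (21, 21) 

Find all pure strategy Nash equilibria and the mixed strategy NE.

Pure NE: (New, New) and (Old, Old); Mixed NE: p = 0.5526, q = 0.5526

Work:
Check pure NE:
(New, New): (38, 38) - no unilateral deviation beneficial
(Old, Old): (21, 21) - no unilateral deviation beneficial
Mixed NE: P1 plays New with p = 0.5526, P2 plays New with q = 0.5526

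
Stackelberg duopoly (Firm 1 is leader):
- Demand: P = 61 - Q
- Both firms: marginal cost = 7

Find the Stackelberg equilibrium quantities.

q₁* (leader) = 27.0, q₂* (follower) = 13.5

Work:
Follower's reaction: q₂ = (a - c - q₁)/2
Leader substitutes: π₁ = q₁·(a - q₁ - (a-c-q₁)/2 - c)
FOC: q₁* = (61 - 7)/2 = 27.00
Then: q₂* = (61 - 7 - 27.0)/2 = 13.50
Leader has first-mover advantage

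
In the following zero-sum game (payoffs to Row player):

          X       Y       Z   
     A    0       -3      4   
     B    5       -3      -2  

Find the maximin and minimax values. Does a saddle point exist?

Maximin = -3, Minimax = -3, Saddle: True

Work:
Row minimums: [-3, -3] → maximin = -3
Column maximums: [5, -3, 4] → minimax = -3
Saddle point exists! Game value = -3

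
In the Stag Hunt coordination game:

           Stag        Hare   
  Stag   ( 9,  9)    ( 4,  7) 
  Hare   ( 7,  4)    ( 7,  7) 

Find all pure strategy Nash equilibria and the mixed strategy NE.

Pure NE: (Stag, Stag) and (Hare, Hare); Mixed NE: p = 0.6, q = 0.6

Work:
Check pure NE:
(Stag, Stag): (9, 9) - no unilateral deviation beneficial
(Hare, Hare): (7, 7) - no unilateral deviation beneficial
Mixed NE: P1 plays Stag with p = 0.6, P2 plays Stag with q = 0.6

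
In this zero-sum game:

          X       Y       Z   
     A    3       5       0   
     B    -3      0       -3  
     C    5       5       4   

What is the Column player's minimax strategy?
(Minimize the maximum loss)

Column should play Z, value = 4

Work:
Column player minimizes Row's maximum payoff:
Column X: max payoff to Row = 5
Column Y: max payoff to Row = 5
Column Z: max payoff to Row = 4
Minimum is 4, achieved by column Z.
Minimax strategy: Z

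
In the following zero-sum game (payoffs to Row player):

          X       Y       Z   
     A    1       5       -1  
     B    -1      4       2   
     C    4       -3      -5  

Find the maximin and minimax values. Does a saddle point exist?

Maximin = -1, Minimax = 2, Saddle: False

Work:
Row minimums: [-1, -1, -5] → maximin = -1
Column maximums: [4, 5, 2] → minimax = 2
No saddle point (maximin ≠ minimax). Mixed strategy needed.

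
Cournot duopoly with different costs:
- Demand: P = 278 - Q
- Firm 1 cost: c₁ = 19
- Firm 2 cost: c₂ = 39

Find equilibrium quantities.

q₁* = 93.0, q₂* = 73.0

Work:
Reaction: q₁ = (278 - 19 - q₂)/2
Reaction: q₂ = (278 - 39 - q₁)/2
Solve simultaneously:
q₁* = (278 - 2×19 + 39)/3 = 93.0
q₂* = (278 - 2×39 + 19)/3 = 73.0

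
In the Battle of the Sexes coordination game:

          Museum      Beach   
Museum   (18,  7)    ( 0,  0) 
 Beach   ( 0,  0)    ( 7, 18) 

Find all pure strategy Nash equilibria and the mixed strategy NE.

Pure NE: (Museum, Museum) and (Beach, Beach); Mixed NE: p = 0.72, q = 0.28

Work:
Check pure NE:
(Museum, Museum): (18, 7) - no unilateral deviation beneficial
(Beach, Beach): (7, 18) - no unilateral deviation beneficial
Mixed NE: P1 plays Museum with p = 0.72, P2 plays Museum with q = 0.28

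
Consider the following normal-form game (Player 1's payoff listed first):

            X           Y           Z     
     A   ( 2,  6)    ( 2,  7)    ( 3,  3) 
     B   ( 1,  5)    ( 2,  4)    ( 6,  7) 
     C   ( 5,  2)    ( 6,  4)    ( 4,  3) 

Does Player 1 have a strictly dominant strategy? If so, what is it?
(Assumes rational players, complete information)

No strictly dominant strategy exists for Player 1

Work:
A strategy strictly dominates another if it gives a strictly higher payoff against every opponent action. Compare each pair of P1's strategies column-by-column:
  A vs B: [2 vs 1, 2 vs 2, 3 vs 6] → A does not strictly dominate B (column Y: 2 ≤ 2)
  A vs C: [2 vs 5, 2 vs 6, 3 vs 4] → A does not strictly dominate C (column X: 2 ≤ 5)
  B vs A: [1 vs 2, 2 vs 2, 6 vs 3] → B does not strictly dominate A (column X: 1 ≤ 2)
  B vs C: [1 vs 5, 2 vs 6, 6 vs 4] → B does not strictly dominate C (column X: 1 ≤ 5)
  C vs A: [5 vs 2, 6 vs 2, 4 vs 3] → C strictly dominates A
  C vs B: [5 vs 1, 6 vs 2, 4 vs 6] → C does not strictly dominate B (column Z: 4 ≤ 6)
No single strategy strictly dominates all others → no strictly dominant strategy.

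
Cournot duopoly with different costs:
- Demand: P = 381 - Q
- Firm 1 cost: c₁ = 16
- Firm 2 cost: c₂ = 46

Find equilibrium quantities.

q₁* = 131.67, q₂* = 101.67

Work:
Reaction: q₁ = (381 - 16 - q₂)/2
Reaction: q₂ = (381 - 46 - q₁)/2
Solve simultaneously:
q₁* = (381 - 2×16 + 46)/3 = 131.67
q₂* = (381 - 2×46 + 16)/3 = 101.67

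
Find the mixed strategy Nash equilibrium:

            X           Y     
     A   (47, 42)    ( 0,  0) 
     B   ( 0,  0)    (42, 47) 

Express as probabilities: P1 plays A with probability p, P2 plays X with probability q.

p = 0.5281, q = 0.4719

Work:
Find probabilities that make opponent indifferent:
P2 chooses q to make P1 indifferent between A and B
P1 chooses p to make P2 indifferent between X and Y
Mixed NE: P1 plays (A: 0.5281, B: 0.4719), P2 plays (X: 0.4719, Y: 0.5281)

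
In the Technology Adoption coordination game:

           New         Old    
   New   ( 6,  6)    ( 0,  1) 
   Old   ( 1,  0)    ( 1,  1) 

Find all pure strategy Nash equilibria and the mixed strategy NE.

Pure NE: (New, New) and (Old, Old); Mixed NE: p = 0.1667, q = 0.1667

Work:
Check pure NE:
(New, New): (6, 6) - no unilateral deviation beneficial
(Old, Old): (1, 1) - no unilateral deviation beneficial
Mixed NE: P1 plays New with p = 0.1667, P2 plays New with q = 0.1667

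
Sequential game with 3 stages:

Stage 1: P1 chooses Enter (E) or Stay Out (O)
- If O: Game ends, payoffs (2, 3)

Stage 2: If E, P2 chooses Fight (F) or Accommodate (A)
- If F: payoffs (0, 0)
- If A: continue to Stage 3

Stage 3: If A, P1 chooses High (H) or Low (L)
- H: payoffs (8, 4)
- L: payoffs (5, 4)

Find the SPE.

SPE: (E, A, H); Outcome (8, 4)

Work:
Stage 3: P1 chooses H (8 vs 5)
Stage 2: P2: F->0, A->4 (anticipating H). Choose A
Stage 1: P1: O->2, E->8 (anticipating A, H). Choose E
SPE path: E -> A -> H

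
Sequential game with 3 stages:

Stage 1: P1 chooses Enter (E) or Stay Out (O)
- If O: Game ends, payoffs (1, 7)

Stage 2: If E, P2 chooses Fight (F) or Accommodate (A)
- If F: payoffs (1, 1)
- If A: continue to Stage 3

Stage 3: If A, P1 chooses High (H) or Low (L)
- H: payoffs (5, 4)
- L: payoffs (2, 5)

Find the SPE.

SPE: (E, A, H); Outcome (5, 4)

Work:
Stage 3: P1 chooses H (5 vs 2)
Stage 2: P2: F->1, A->4 (anticipating H). Choose A
Stage 1: P1: O->1, E->5 (anticipating A, H). Choose E
SPE path: E -> A -> H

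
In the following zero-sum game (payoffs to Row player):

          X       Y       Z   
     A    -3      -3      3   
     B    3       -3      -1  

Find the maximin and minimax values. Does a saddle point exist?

Maximin = -3, Minimax = -3, Saddle: True

Work:
Row minimums: [-3, -3] → maximin = -3
Column maximums: [3, -3, 3] → minimax = -3
Saddle point exists! Game value = -3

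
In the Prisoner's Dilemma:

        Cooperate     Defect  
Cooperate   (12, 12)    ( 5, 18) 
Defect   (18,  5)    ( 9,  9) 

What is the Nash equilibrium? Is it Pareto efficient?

(Defect, Defect) is NE; not Pareto efficient

Work:
Defect dominates Cooperate for both players:
If P2 cooperates: Defect (18) > Cooperate (12)
If P2 defects: Defect (9) > Cooperate (5)
NE: (Defect, Defect) with payoff (9, 9)
But (Cooperate, Cooperate) = (12, 12) Pareto dominates (9, 9)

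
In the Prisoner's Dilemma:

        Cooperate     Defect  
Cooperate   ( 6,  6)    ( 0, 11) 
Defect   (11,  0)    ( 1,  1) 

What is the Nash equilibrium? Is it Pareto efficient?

(Defect, Defect) is NE; not Pareto efficient

Work:
Defect dominates Cooperate for both players:
If P2 cooperates: Defect (11) > Cooperate (6)
If P2 defects: Defect (1) > Cooperate (0)
NE: (Defect, Defect) with payoff (1, 1)
But (Cooperate, Cooperate) = (6, 6) Pareto dominates (1, 1)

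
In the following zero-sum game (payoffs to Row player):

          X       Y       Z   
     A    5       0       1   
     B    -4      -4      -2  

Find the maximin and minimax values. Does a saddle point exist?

Maximin = 0, Minimax = 0, Saddle: True

Work:
Row minimums: [0, -4] → maximin = 0
Column maximums: [5, 0, 1] → minimax = 0
Saddle point exists! Game value = 0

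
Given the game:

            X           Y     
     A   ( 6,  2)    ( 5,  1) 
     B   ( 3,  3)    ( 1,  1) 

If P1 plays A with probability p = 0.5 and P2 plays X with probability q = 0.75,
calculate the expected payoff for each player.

E[P1] = 4.125, E[P2] = 2.125

Work:
E[P1] = p·q·π₁(A,X) + p·(1-q)·π₁(A,Y) + (1-p)·q·π₁(B,X) + (1-p)·(1-q)·π₁(B,Y)
= 0.5·0.75·6 + 0.5·0.25·5 + 0.5·0.75·3 + 0.5·0.25·1
= 4.125

E[P2] = 2.125 (similar calculation)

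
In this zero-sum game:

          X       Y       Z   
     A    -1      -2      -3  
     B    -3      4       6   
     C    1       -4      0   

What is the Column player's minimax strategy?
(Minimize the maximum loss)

Column should play X, value = 1

Work:
Column player minimizes Row's maximum payoff:
Column X: max payoff to Row = 1
Column Y: max payoff to Row = 4
Column Z: max payoff to Row = 6
Minimum is 1, achieved by column X.
Minimax strategy: X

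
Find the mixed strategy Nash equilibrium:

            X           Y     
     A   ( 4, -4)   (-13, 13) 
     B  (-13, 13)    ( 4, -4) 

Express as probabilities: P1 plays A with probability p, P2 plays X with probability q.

p = 0.5, q = 0.5

Work:
Find probabilities that make opponent indifferent:
P2 chooses q to make P1 indifferent between A and B
P1 chooses p to make P2 indifferent between X and Y
Mixed NE: P1 plays (A: 0.5, B: 0.5), P2 plays (X: 0.5, Y: 0.5)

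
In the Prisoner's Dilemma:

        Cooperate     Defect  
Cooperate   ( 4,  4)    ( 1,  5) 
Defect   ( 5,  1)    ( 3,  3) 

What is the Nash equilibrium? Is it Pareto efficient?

(Defect, Defect) is NE; not Pareto efficient

Work:
Defect dominates Cooperate for both players:
If P2 cooperates: Defect (5) > Cooperate (4)
If P2 defects: Defect (3) > Cooperate (1)
NE: (Defect, Defect) with payoff (3, 3)
But (Cooperate, Cooperate) = (4, 4) Pareto dominates (3, 3)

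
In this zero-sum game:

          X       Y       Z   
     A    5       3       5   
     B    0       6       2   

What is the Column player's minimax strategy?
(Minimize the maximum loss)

Column should play X or Z (all achieve the minimum), value = 5

Work:
Column player minimizes Row's maximum payoff:
Column X: max payoff to Row = 5
Column Y: max payoff to Row = 6
Column Z: max payoff to Row = 5
Minimum is 5, achieved by columns X, Z (tied).
Each of X or Z is a minimax strategy.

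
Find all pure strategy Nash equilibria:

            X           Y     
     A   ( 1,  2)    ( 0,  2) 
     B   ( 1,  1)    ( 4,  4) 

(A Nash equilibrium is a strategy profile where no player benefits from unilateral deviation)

Nash equilibrium: (A, X), (B, Y)

Work:
Best responses:
  P1 vs X: payoffs [1, 1] → best response A/B (payoff 1)
  P1 vs Y: payoffs [0, 4] → best response B (payoff 4)
  P2 vs A: payoffs [2, 2] → best response X/Y (payoff 2)
  P2 vs B: payoffs [1, 4] → best response Y (payoff 4)
Mutual best responses: (A,X), (B,Y) → Nash equilibria.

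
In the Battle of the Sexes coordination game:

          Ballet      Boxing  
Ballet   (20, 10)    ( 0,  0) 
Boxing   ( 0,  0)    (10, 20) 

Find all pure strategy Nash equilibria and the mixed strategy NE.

Pure NE: (Ballet, Ballet) and (Boxing, Boxing); Mixed NE: p = 0.6667, q = 0.3333

Work:
Check pure NE:
(Ballet, Ballet): (20, 10) - no unilateral deviation beneficial
(Boxing, Boxing): (10, 20) - no unilateral deviation beneficial
Mixed NE: P1 plays Ballet with p = 0.6667, P2 plays Ballet with q = 0.3333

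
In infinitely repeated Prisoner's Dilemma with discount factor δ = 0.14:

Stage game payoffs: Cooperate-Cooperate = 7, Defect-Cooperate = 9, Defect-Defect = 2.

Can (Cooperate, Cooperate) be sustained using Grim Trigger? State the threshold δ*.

δ* = 0.2857; since δ = 0.14 < 0.2857, cooperation cannot be sustained

Work:
For Grim Trigger:
Cooperate forever: 7/(1-δ)
Defect then punished: 9 + 2·δ/(1-δ)
Need: 7/(1-δ) ≥ 9 + 2·δ/(1-δ)
Solving: δ ≥ (T-R)/(T-P) = (9-7)/(9-2) = 0.2857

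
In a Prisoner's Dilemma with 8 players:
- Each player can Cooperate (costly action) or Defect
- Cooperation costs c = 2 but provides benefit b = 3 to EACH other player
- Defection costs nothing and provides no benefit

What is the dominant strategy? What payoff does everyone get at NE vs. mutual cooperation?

Dominant: Defect; NE payoff = 0; Coop payoff = 19

Work:
Defect dominates (saves cost c = 2, benefit to others is external)
NE: All defect → everyone gets 0
If all cooperate: each receives (7)×3 - 2 = 19
Social dilemma: 19 > 0 but NE gives 0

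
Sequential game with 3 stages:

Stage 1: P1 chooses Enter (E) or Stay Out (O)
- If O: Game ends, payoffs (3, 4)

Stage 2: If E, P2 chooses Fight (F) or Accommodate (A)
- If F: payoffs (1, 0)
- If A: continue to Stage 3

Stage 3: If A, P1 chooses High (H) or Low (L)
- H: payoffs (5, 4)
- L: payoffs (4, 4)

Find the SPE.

SPE: (E, A, H); Outcome (5, 4)

Work:
Stage 3: P1 chooses H (5 vs 4)
Stage 2: P2: F->0, A->4 (anticipating H). Choose A
Stage 1: P1: O->3, E->5 (anticipating A, H). Choose E
SPE path: E -> A -> H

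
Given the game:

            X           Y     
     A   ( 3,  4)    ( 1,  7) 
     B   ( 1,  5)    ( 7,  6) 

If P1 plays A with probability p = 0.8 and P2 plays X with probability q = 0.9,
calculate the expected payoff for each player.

E[P1] = 2.56, E[P2] = 4.46

Work:
E[P1] = p·q·π₁(A,X) + p·(1-q)·π₁(A,Y) + (1-p)·q·π₁(B,X) + (1-p)·(1-q)·π₁(B,Y)
= 0.8·0.9·3 + 0.8·0.1·1 + 0.2·0.9·1 + 0.2·0.1·7
= 2.56

E[P2] = 4.46 (similar calculation)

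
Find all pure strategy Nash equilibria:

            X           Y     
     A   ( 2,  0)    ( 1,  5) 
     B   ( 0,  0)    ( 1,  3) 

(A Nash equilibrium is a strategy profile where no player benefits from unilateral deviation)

Nash equilibrium: (A, Y), (B, Y)

Work:
Best responses:
  P1 vs X: payoffs [2, 0] → best response A (payoff 2)
  P1 vs Y: payoffs [1, 1] → best response A/B (payoff 1)
  P2 vs A: payoffs [0, 5] → best response Y (payoff 5)
  P2 vs B: payoffs [0, 3] → best response Y (payoff 3)
Mutual best responses: (A,Y), (B,Y) → Nash equilibria.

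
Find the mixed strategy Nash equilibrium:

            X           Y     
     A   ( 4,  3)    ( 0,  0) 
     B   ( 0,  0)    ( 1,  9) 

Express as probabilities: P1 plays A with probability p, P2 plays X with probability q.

p = 0.75, q = 0.2

Work:
Find probabilities that make opponent indifferent:
P2 chooses q to make P1 indifferent between A and B
P1 chooses p to make P2 indifferent between X and Y
Mixed NE: P1 plays (A: 0.75, B: 0.25), P2 plays (X: 0.2, Y: 0.8)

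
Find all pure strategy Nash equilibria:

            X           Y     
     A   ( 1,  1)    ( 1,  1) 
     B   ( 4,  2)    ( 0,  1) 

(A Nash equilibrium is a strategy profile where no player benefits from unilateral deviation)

Nash equilibrium: (A, Y), (B, X)

Work:
Best responses:
  P1 vs X: payoffs [1, 4] → best response B (payoff 4)
  P1 vs Y: payoffs [1, 0] → best response A (payoff 1)
  P2 vs A: payoffs [1, 1] → best response X/Y (payoff 1)
  P2 vs B: payoffs [2, 1] → best response X (payoff 2)
Mutual best responses: (A,Y), (B,X) → Nash equilibria.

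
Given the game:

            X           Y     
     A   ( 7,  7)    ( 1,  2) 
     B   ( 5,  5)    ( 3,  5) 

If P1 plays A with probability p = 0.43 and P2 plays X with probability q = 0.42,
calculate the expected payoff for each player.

E[P1] = 3.7024, E[P2] = 4.613

Work:
E[P1] = p·q·π₁(A,X) + p·(1-q)·π₁(A,Y) + (1-p)·q·π₁(B,X) + (1-p)·(1-q)·π₁(B,Y)
= 0.43·0.42·7 + 0.43·0.58·1 + 0.57·0.42·5 + 0.57·0.58·3
= 3.7024

E[P2] = 4.613 (similar calculation)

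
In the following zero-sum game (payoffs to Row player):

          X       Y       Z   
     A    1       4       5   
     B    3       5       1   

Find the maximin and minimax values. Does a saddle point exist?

Maximin = 1, Minimax = 3, Saddle: False

Work:
Row minimums: [1, 1] → maximin = 1
Column maximums: [3, 5, 5] → minimax = 3
No saddle point (maximin ≠ minimax). Mixed strategy needed.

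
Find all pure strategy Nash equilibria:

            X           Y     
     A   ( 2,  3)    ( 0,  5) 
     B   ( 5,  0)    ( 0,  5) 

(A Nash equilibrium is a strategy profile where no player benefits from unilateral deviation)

Nash equilibrium: (A, Y), (B, Y)

Work:
Best responses:
  P1 vs X: payoffs [2, 5] → best response B (payoff 5)
  P1 vs Y: payoffs [0, 0] → best response A/B (payoff 0)
  P2 vs A: payoffs [3, 5] → best response Y (payoff 5)
  P2 vs B: payoffs [0, 5] → best response Y (payoff 5)
Mutual best responses: (A,Y), (B,Y) → Nash equilibria.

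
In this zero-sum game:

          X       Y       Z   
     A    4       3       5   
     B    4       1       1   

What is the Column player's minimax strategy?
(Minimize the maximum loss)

Column should play Y, value = 3

Work:
Column player minimizes Row's maximum payoff:
Column X: max payoff to Row = 4
Column Y: max payoff to Row = 3
Column Z: max payoff to Row = 5
Minimum is 3, achieved by column Y.
Minimax strategy: Y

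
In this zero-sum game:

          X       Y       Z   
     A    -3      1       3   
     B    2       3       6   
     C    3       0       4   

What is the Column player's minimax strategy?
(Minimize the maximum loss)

Column should play X or Y (all achieve the minimum), value = 3

Work:
Column player minimizes Row's maximum payoff:
Column X: max payoff to Row = 3
Column Y: max payoff to Row = 3
Column Z: max payoff to Row = 6
Minimum is 3, achieved by columns X, Y (tied).
Each of X or Y is a minimax strategy.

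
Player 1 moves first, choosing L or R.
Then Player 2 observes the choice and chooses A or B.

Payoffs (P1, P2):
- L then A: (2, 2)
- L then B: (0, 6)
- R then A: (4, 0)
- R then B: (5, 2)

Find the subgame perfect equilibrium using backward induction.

P1 plays R, P2 plays B after L and B after R; Payoff (5, 2)

Work:
Backward induction:
After L: P2 chooses B → P1 gets 0
After R: P2 chooses B → P1 gets 5
P1 chooses R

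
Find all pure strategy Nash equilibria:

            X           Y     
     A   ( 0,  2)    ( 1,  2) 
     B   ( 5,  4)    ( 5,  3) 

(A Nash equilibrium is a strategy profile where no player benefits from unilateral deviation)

Nash equilibrium: (B, X)

Work:
Best responses:
  P1 vs X: payoffs [0, 5] → best response B (payoff 5)
  P1 vs Y: payoffs [1, 5] → best response B (payoff 5)
  P2 vs A: payoffs [2, 2] → best response X/Y (payoff 2)
  P2 vs B: payoffs [4, 3] → best response X (payoff 4)
Mutual best responses: (B,X) → Nash equilibria.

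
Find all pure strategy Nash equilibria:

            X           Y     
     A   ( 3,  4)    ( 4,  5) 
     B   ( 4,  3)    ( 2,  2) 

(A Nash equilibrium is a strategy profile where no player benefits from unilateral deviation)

Nash equilibrium: (A, Y), (B, X)

Work:
Best responses:
  P1 vs X: payoffs [3, 4] → best response B (payoff 4)
  P1 vs Y: payoffs [4, 2] → best response A (payoff 4)
  P2 vs A: payoffs [4, 5] → best response Y (payoff 5)
  P2 vs B: payoffs [3, 2] → best response X (payoff 3)
Mutual best responses: (A,Y), (B,X) → Nash equilibria.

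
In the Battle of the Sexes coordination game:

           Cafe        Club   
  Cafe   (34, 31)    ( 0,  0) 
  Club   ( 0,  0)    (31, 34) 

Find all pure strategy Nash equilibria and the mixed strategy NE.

Pure NE: (Cafe, Cafe) and (Club, Club); Mixed NE: p = 0.5231, q = 0.4769

Work:
Check pure NE:
(Cafe, Cafe): (34, 31) - no unilateral deviation beneficial
(Club, Club): (31, 34) - no unilateral deviation beneficial
Mixed NE: P1 plays Cafe with p = 0.5231, P2 plays Cafe with q = 0.4769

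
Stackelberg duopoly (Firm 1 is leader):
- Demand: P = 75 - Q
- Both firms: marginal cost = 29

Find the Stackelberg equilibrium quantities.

q₁* (leader) = 23.0, q₂* (follower) = 11.5

Work:
Follower's reaction: q₂ = (a - c - q₁)/2
Leader substitutes: π₁ = q₁·(a - q₁ - (a-c-q₁)/2 - c)
FOC: q₁* = (75 - 29)/2 = 23.00
Then: q₂* = (75 - 29 - 23.0)/2 = 11.50
Leader has first-mover advantage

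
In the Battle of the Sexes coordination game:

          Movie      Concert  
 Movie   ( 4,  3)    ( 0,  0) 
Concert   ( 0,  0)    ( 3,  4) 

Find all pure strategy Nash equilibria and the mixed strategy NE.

Pure NE: (Movie, Movie) and (Concert, Concert); Mixed NE: p = 0.5714, q = 0.4286

Work:
Check pure NE:
(Movie, Movie): (4, 3) - no unilateral deviation beneficial
(Concert, Concert): (3, 4) - no unilateral deviation beneficial
Mixed NE: P1 plays Movie with p = 0.5714, P2 plays Movie with q = 0.4286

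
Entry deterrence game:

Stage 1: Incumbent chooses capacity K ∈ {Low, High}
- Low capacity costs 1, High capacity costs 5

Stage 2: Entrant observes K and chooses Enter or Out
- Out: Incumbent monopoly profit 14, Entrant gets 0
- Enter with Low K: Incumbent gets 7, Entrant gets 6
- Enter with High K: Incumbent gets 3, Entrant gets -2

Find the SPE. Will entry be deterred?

SPE: (High, Enter|Low, Out|High); Entry deterred. Incumbent net profit = 9

Work:
After Low K: Entrant enters (6 > 0)
After High K: Entrant stays out (-2 < 0)
Incumbent: Low → 7−1=6, High → 14−5=9
Incumbent chooses High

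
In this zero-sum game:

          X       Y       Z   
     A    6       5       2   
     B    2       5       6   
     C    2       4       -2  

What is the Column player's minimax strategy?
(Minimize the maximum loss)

Column should play Y, value = 5

Work:
Column player minimizes Row's maximum payoff:
Column X: max payoff to Row = 6
Column Y: max payoff to Row = 5
Column Z: max payoff to Row = 6
Minimum is 5, achieved by column Y.
Minimax strategy: Y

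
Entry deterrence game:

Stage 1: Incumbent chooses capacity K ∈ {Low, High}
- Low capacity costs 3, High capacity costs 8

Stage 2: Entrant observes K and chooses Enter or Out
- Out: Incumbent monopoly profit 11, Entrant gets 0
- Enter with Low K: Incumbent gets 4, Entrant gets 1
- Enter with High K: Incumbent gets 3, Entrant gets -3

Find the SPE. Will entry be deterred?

SPE: (High, Enter|Low, Out|High); Entry deterred. Incumbent net profit = 3

Work:
After Low K: Entrant enters (1 > 0)
After High K: Entrant stays out (-3 < 0)
Incumbent: Low → 4−3=1, High → 11−8=3
Incumbent chooses High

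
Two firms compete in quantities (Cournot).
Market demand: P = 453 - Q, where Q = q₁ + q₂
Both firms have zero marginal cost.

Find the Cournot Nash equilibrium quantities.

q₁* = q₂* = 151.0; P* = 151.0

Work:
Profit: π_i = P·q_i = (a - q_i - q_j)·q_i
FOC: ∂π_i/∂q_i = a - 2q_i - q_j = 0
Reaction function: q_i = (453 - q_j)/2
Symmetry: q* = 453/3 = 151.0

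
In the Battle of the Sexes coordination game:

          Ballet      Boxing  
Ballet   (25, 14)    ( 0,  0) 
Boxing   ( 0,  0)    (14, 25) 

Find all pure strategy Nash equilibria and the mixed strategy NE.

Pure NE: (Ballet, Ballet) and (Boxing, Boxing); Mixed NE: p = 0.641, q = 0.359

Work:
Check pure NE:
(Ballet, Ballet): (25, 14) - no unilateral deviation beneficial
(Boxing, Boxing): (14, 25) - no unilateral deviation beneficial
Mixed NE: P1 plays Ballet with p = 0.641, P2 plays Ballet with q = 0.359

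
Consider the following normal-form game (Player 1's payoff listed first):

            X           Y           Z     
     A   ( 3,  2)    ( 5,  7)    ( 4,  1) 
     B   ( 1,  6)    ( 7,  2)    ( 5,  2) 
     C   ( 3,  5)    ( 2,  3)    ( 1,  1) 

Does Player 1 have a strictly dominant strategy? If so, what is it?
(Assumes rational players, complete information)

No strictly dominant strategy exists for Player 1

Work:
A strategy strictly dominates another if it gives a strictly higher payoff against every opponent action. Compare each pair of P1's strategies column-by-column:
  A vs B: [3 vs 1, 5 vs 7, 4 vs 5] → A does not strictly dominate B (column Y: 5 ≤ 7)
  A vs C: [3 vs 3, 5 vs 2, 4 vs 1] → A does not strictly dominate C (column X: 3 ≤ 3)
  B vs A: [1 vs 3, 7 vs 5, 5 vs 4] → B does not strictly dominate A (column X: 1 ≤ 3)
  B vs C: [1 vs 3, 7 vs 2, 5 vs 1] → B does not strictly dominate C (column X: 1 ≤ 3)
  C vs A: [3 vs 3, 2 vs 5, 1 vs 4] → C does not strictly dominate A (column X: 3 ≤ 3)
  C vs B: [3 vs 1, 2 vs 7, 1 vs 5] → C does not strictly dominate B (column Y: 2 ≤ 7)
No single strategy strictly dominates all others → no strictly dominant strategy.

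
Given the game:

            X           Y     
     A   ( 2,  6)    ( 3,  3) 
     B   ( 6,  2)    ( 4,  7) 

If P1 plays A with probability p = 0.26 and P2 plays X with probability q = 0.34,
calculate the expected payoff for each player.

E[P1] = 4.1548, E[P2] = 4.9672

Work:
E[P1] = p·q·π₁(A,X) + p·(1-q)·π₁(A,Y) + (1-p)·q·π₁(B,X) + (1-p)·(1-q)·π₁(B,Y)
= 0.26·0.34·2 + 0.26·0.66·3 + 0.74·0.34·6 + 0.74·0.66·4
= 4.1548

E[P2] = 4.9672 (similar calculation)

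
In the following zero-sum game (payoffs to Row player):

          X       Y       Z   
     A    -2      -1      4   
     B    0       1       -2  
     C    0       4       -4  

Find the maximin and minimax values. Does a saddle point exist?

Maximin = -2, Minimax = 0, Saddle: False

Work:
Row minimums: [-2, -2, -4] → maximin = -2
Column maximums: [0, 4, 4] → minimax = 0
No saddle point (maximin ≠ minimax). Mixed strategy needed.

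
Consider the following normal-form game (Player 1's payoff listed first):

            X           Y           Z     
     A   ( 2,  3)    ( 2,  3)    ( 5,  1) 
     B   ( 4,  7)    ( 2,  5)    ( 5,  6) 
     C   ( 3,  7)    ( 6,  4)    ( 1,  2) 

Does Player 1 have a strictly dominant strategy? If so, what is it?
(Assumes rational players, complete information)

No strictly dominant strategy exists for Player 1

Work:
A strategy strictly dominates another if it gives a strictly higher payoff against every opponent action. Compare each pair of P1's strategies column-by-column:
  A vs B: [2 vs 4, 2 vs 2, 5 vs 5] → A does not strictly dominate B (column X: 2 ≤ 4)
  A vs C: [2 vs 3, 2 vs 6, 5 vs 1] → A does not strictly dominate C (column X: 2 ≤ 3)
  B vs A: [4 vs 2, 2 vs 2, 5 vs 5] → B does not strictly dominate A (column Y: 2 ≤ 2)
  B vs C: [4 vs 3, 2 vs 6, 5 vs 1] → B does not strictly dominate C (column Y: 2 ≤ 6)
  C vs A: [3 vs 2, 6 vs 2, 1 vs 5] → C does not strictly dominate A (column Z: 1 ≤ 5)
  C vs B: [3 vs 4, 6 vs 2, 1 vs 5] → C does not strictly dominate B (column X: 3 ≤ 4)
No single strategy strictly dominates all others → no strictly dominant strategy.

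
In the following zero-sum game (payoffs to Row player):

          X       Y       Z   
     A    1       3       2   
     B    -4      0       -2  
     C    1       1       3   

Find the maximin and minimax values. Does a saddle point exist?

Maximin = 1, Minimax = 1, Saddle: True

Work:
Row minimums: [1, -4, 1] → maximin = 1
Column maximums: [1, 3, 3] → minimax = 1
Saddle point exists! Game value = 1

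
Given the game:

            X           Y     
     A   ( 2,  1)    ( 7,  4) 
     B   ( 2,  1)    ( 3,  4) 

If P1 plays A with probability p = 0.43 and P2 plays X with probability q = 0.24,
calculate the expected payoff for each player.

E[P1] = 4.0672, E[P2] = 3.28

Work:
E[P1] = p·q·π₁(A,X) + p·(1-q)·π₁(A,Y) + (1-p)·q·π₁(B,X) + (1-p)·(1-q)·π₁(B,Y)
= 0.43·0.24·2 + 0.43·0.76·7 + 0.57·0.24·2 + 0.57·0.76·3
= 4.0672

E[P2] = 3.28 (similar calculation)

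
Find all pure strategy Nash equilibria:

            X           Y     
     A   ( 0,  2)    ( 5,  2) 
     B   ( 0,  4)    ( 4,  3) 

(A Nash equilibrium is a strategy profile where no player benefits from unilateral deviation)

Nash equilibrium: (A, X), (A, Y), (B, X)

Work:
Best responses:
  P1 vs X: payoffs [0, 0] → best response A/B (payoff 0)
  P1 vs Y: payoffs [5, 4] → best response A (payoff 5)
  P2 vs A: payoffs [2, 2] → best response X/Y (payoff 2)
  P2 vs B: payoffs [4, 3] → best response X (payoff 4)
Mutual best responses: (A,X), (A,Y), (B,X) → Nash equilibria.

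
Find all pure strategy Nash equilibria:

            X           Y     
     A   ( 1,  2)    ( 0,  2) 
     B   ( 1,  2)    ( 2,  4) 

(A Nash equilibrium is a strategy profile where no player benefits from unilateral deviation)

Nash equilibrium: (A, X), (B, Y)

Work:
Best responses:
  P1 vs X: payoffs [1, 1] → best response A/B (payoff 1)
  P1 vs Y: payoffs [0, 2] → best response B (payoff 2)
  P2 vs A: payoffs [2, 2] → best response X/Y (payoff 2)
  P2 vs B: payoffs [2, 4] → best response Y (payoff 4)
Mutual best responses: (A,X), (B,Y) → Nash equilibria.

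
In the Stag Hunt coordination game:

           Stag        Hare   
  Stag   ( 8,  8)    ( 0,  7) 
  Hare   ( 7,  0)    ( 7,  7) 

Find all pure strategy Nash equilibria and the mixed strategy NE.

Pure NE: (Stag, Stag) and (Hare, Hare); Mixed NE: p = 0.875, q = 0.875

Work:
Check pure NE:
(Stag, Stag): (8, 8) - no unilateral deviation beneficial
(Hare, Hare): (7, 7) - no unilateral deviation beneficial
Mixed NE: P1 plays Stag with p = 0.875, P2 plays Stag with q = 0.875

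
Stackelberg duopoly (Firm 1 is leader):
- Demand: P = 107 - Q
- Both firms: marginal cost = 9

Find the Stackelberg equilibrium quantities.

q₁* (leader) = 49.0, q₂* (follower) = 24.5

Work:
Follower's reaction: q₂ = (a - c - q₁)/2
Leader substitutes: π₁ = q₁·(a - q₁ - (a-c-q₁)/2 - c)
FOC: q₁* = (107 - 9)/2 = 49.00
Then: q₂* = (107 - 9 - 49.0)/2 = 24.50
Leader has first-mover advantage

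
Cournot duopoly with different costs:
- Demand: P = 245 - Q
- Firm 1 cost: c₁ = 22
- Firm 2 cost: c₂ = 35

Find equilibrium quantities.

q₁* = 78.67, q₂* = 65.67

Work:
Reaction: q₁ = (245 - 22 - q₂)/2
Reaction: q₂ = (245 - 35 - q₁)/2
Solve simultaneously:
q₁* = (245 - 2×22 + 35)/3 = 78.67
q₂* = (245 - 2×35 + 22)/3 = 65.67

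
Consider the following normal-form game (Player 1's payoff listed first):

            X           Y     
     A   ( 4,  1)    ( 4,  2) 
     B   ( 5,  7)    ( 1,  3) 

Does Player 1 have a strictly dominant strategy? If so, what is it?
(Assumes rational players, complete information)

No strictly dominant strategy exists for Player 1

Work:
A strategy strictly dominates another if it gives a strictly higher payoff against every opponent action. Compare each pair of P1's strategies column-by-column:
  A vs B: [4 vs 5, 4 vs 1] → A does not strictly dominate B (column X: 4 ≤ 5)
  B vs A: [5 vs 4, 1 vs 4] → B does not strictly dominate A (column Y: 1 ≤ 4)
No single strategy strictly dominates all others → no strictly dominant strategy.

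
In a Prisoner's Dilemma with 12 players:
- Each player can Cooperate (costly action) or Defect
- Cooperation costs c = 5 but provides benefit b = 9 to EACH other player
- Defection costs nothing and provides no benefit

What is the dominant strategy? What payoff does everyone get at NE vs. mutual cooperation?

Dominant: Defect; NE payoff = 0; Coop payoff = 94

Work:
Defect dominates (saves cost c = 5, benefit to others is external)
NE: All defect → everyone gets 0
If all cooperate: each receives (11)×9 - 5 = 94
Social dilemma: 94 > 0 but NE gives 0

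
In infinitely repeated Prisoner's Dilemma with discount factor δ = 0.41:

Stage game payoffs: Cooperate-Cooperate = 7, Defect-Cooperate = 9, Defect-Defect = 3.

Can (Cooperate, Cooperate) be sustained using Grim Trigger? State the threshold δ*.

δ* = 0.3333; since δ = 0.41 ≥ 0.3333, cooperation can be sustained

Work:
For Grim Trigger:
Cooperate forever: 7/(1-δ)
Defect then punished: 9 + 3·δ/(1-δ)
Need: 7/(1-δ) ≥ 9 + 3·δ/(1-δ)
Solving: δ ≥ (T-R)/(T-P) = (9-7)/(9-3) = 0.3333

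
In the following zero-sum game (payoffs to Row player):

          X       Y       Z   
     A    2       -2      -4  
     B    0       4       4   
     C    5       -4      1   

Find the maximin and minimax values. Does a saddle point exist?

Maximin = 0, Minimax = 4, Saddle: False

Work:
Row minimums: [-4, 0, -4] → maximin = 0
Column maximums: [5, 4, 4] → minimax = 4
No saddle point (maximin ≠ minimax). Mixed strategy needed.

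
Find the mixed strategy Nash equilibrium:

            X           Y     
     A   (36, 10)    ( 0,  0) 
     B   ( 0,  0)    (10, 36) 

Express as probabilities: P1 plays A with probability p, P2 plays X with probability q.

p = 0.7826, q = 0.2174

Work:
Find probabilities that make opponent indifferent:
P2 chooses q to make P1 indifferent between A and B
P1 chooses p to make P2 indifferent between X and Y
Mixed NE: P1 plays (A: 0.7826, B: 0.2174), P2 plays (X: 0.2174, Y: 0.7826)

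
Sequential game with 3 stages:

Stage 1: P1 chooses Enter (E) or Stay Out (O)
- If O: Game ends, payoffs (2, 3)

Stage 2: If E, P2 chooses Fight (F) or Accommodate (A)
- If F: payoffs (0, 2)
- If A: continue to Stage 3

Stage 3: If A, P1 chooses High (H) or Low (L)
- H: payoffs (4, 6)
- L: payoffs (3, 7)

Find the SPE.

SPE: (E, A, H); Outcome (4, 6)

Work:
Stage 3: P1 chooses H (4 vs 3)
Stage 2: P2: F->2, A->6 (anticipating H). Choose A
Stage 1: P1: O->2, E->4 (anticipating A, H). Choose E
SPE path: E -> A -> H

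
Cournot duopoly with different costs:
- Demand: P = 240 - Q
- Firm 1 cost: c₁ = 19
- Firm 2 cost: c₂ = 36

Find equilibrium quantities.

q₁* = 79.33, q₂* = 62.33

Work:
Reaction: q₁ = (240 - 19 - q₂)/2
Reaction: q₂ = (240 - 36 - q₁)/2
Solve simultaneously:
q₁* = (240 - 2×19 + 36)/3 = 79.33
q₂* = (240 - 2×36 + 19)/3 = 62.33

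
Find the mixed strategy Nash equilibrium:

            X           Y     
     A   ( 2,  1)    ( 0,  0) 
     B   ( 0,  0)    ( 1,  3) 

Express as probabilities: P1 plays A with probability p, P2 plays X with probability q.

p = 0.75, q = 0.3333

Work:
Find probabilities that make opponent indifferent:
P2 chooses q to make P1 indifferent between A and B
P1 chooses p to make P2 indifferent between X and Y
Mixed NE: P1 plays (A: 0.75, B: 0.25), P2 plays (X: 0.3333, Y: 0.6667)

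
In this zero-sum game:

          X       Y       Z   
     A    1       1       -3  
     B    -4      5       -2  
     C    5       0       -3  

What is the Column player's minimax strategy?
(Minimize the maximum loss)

Column should play Z, value = -2

Work:
Column player minimizes Row's maximum payoff:
Column X: max payoff to Row = 5
Column Y: max payoff to Row = 5
Column Z: max payoff to Row = -2
Minimum is -2, achieved by column Z.
Minimax strategy: Z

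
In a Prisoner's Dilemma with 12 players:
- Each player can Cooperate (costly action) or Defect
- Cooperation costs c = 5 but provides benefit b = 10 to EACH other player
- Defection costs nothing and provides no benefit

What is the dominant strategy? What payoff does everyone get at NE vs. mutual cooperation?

Dominant: Defect; NE payoff = 0; Coop payoff = 105

Work:
Defect dominates (saves cost c = 5, benefit to others is external)
NE: All defect → everyone gets 0
If all cooperate: each receives (11)×10 - 5 = 105
Social dilemma: 105 > 0 but NE gives 0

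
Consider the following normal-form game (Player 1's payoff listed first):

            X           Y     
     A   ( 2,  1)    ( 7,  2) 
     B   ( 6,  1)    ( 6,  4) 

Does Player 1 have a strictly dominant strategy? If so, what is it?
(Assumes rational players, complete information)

No strictly dominant strategy exists for Player 1

Work:
A strategy strictly dominates another if it gives a strictly higher payoff against every opponent action. Compare each pair of P1's strategies column-by-column:
  A vs B: [2 vs 6, 7 vs 6] → A does not strictly dominate B (column X: 2 ≤ 6)
  B vs A: [6 vs 2, 6 vs 7] → B does not strictly dominate A (column Y: 6 ≤ 7)
No single strategy strictly dominates all others → no strictly dominant strategy.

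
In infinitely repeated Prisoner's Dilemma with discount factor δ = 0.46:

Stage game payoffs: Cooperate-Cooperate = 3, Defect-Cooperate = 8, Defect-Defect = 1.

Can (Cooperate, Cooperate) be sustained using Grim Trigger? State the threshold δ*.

δ* = 0.7143; since δ = 0.46 < 0.7143, cooperation cannot be sustained

Work:
For Grim Trigger:
Cooperate forever: 3/(1-δ)
Defect then punished: 8 + 1·δ/(1-δ)
Need: 3/(1-δ) ≥ 8 + 1·δ/(1-δ)
Solving: δ ≥ (T-R)/(T-P) = (8-3)/(8-1) = 0.7143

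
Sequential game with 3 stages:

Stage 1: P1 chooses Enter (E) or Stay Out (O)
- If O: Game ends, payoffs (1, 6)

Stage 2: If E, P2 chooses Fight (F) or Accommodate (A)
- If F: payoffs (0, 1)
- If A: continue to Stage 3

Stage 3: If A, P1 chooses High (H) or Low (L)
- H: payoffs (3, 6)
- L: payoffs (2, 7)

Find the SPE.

SPE: (E, A, H); Outcome (3, 6)

Work:
Stage 3: P1 chooses H (3 vs 2)
Stage 2: P2: F->1, A->6 (anticipating H). Choose A
Stage 1: P1: O->1, E->3 (anticipating A, H). Choose E
SPE path: E -> A -> H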